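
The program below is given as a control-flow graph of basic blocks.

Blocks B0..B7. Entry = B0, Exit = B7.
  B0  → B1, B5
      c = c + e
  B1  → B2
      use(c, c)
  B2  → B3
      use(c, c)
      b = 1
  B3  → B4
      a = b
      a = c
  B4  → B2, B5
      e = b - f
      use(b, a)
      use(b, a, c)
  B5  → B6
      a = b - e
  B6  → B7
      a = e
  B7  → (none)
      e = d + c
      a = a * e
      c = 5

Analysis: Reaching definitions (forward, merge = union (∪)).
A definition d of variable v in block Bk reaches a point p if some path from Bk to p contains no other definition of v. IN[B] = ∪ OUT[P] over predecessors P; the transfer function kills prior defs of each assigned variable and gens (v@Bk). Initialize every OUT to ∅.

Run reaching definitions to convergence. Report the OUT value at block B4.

Answer: {a@B3, b@B2, c@B0, e@B4}

Derivation:
Fixpoint table:
  B0: | IN={} | OUT={c@B0}
  B1: | IN={c@B0} | OUT={c@B0}
  B2: | IN={a@B3, b@B2, c@B0, e@B4} | OUT={a@B3, b@B2, c@B0, e@B4}
  B3: | IN={a@B3, b@B2, c@B0, e@B4} | OUT={a@B3, b@B2, c@B0, e@B4}
  B4: | IN={a@B3, b@B2, c@B0, e@B4} | OUT={a@B3, b@B2, c@B0, e@B4}
  B5: | IN={a@B3, b@B2, c@B0, e@B4} | OUT={a@B5, b@B2, c@B0, e@B4}
  B6: | IN={a@B5, b@B2, c@B0, e@B4} | OUT={a@B6, b@B2, c@B0, e@B4}
  B7: | IN={a@B6, b@B2, c@B0, e@B4} | OUT={a@B7, b@B2, c@B7, e@B7}

Merge at B4: IN[B4] = OUT[B3] = {a@B3, b@B2, c@B0, e@B4}
Applying B4's transfer function to that IN value gives OUT[B4] (row B4 above).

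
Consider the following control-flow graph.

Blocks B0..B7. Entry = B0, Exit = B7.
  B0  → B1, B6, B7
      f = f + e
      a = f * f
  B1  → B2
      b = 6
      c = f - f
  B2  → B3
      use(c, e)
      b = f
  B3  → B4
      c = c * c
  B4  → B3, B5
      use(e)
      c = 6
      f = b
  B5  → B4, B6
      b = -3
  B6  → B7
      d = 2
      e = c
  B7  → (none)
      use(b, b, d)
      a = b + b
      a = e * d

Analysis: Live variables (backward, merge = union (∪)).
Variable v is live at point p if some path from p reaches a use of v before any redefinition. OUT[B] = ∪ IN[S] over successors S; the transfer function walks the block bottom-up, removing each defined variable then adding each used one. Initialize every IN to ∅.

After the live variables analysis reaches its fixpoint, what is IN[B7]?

Converged values:
  B0:   IN={b, c, d, e, f}   OUT={b, c, d, e, f}
  B1:   IN={e, f}   OUT={c, e, f}
  B2:   IN={c, e, f}   OUT={b, c, e}
  B3:   IN={b, c, e}   OUT={b, e}
  B4:   IN={b, e}   OUT={b, c, e}
  B5:   IN={c, e}   OUT={b, c, e}
  B6:   IN={b, c}   OUT={b, d, e}
  B7:   IN={b, d, e}   OUT={}

B7 is the boundary node: OUT[B7] = {}
Applying B7's transfer function to that OUT value gives IN[B7] (row B7 above).

Answer: {b, d, e}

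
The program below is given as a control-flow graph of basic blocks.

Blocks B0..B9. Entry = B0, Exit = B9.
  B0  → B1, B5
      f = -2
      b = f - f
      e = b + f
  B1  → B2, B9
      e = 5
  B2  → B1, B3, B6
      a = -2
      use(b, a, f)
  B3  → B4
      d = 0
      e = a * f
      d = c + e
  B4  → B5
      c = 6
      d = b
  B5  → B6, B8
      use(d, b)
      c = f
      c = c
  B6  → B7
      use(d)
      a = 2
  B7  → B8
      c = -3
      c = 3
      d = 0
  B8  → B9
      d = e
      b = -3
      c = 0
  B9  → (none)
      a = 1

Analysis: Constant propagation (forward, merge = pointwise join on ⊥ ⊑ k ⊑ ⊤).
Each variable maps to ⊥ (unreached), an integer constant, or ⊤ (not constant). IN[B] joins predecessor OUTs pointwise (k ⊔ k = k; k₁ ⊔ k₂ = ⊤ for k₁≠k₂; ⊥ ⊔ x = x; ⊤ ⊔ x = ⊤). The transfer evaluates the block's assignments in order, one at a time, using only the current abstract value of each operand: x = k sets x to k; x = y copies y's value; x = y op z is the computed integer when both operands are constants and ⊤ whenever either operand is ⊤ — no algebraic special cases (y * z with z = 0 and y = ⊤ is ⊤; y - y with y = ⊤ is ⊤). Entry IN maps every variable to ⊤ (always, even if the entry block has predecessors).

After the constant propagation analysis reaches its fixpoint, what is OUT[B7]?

Fixpoint table:
  B0:  IN=(all ⊤)  OUT={b:0, e:-2, f:-2; rest ⊤}
  B1:  IN={b:0, f:-2; rest ⊤}  OUT={b:0, e:5, f:-2; rest ⊤}
  B2:  IN={b:0, e:5, f:-2; rest ⊤}  OUT={a:-2, b:0, e:5, f:-2; rest ⊤}
  B3:  IN={a:-2, b:0, e:5, f:-2; rest ⊤}  OUT={a:-2, b:0, e:4, f:-2; rest ⊤}
  B4:  IN={a:-2, b:0, e:4, f:-2; rest ⊤}  OUT={a:-2, b:0, c:6, d:0, e:4, f:-2; rest ⊤}
  B5:  IN={b:0, f:-2; rest ⊤}  OUT={b:0, c:-2, f:-2; rest ⊤}
  B6:  IN={b:0, f:-2; rest ⊤}  OUT={a:2, b:0, f:-2; rest ⊤}
  B7:  IN={a:2, b:0, f:-2; rest ⊤}  OUT={a:2, b:0, c:3, d:0, f:-2; rest ⊤}
  B8:  IN={b:0, f:-2; rest ⊤}  OUT={b:-3, c:0, f:-2; rest ⊤}
  B9:  IN={f:-2; rest ⊤}  OUT={a:1, f:-2; rest ⊤}

Merge at B7: IN[B7] = OUT[B6] = {a: 2, b: 0, c: ⊤, d: ⊤, e: ⊤, f: -2}
Applying B7's transfer function to that IN value gives OUT[B7] (row B7 above).

Answer: {a: 2, b: 0, c: 3, d: 0, e: ⊤, f: -2}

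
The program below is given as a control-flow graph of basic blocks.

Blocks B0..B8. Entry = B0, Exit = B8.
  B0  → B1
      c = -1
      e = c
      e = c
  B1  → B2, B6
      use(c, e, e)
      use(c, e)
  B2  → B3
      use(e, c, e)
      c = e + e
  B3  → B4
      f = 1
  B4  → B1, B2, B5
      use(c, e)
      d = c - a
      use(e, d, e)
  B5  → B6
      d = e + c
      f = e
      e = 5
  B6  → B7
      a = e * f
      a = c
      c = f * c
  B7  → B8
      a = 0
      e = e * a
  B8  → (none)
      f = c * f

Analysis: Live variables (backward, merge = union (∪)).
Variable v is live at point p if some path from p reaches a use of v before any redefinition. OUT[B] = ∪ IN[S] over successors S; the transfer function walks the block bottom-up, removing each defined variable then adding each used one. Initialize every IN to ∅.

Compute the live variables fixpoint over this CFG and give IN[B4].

Answer: {a, c, e, f}

Working:
Fixpoint table:
  B0: | IN={a, f} | OUT={a, c, e, f}
  B1: | IN={a, c, e, f} | OUT={a, c, e, f}
  B2: | IN={a, c, e} | OUT={a, c, e}
  B3: | IN={a, c, e} | OUT={a, c, e, f}
  B4: | IN={a, c, e, f} | OUT={a, c, e, f}
  B5: | IN={c, e} | OUT={c, e, f}
  B6: | IN={c, e, f} | OUT={c, e, f}
  B7: | IN={c, e, f} | OUT={c, f}
  B8: | IN={c, f} | OUT={}

Merge at B4: OUT[B4] = IN[B1] ⊔ IN[B2] ⊔ IN[B5] = {a, c, e, f}
Applying B4's transfer function to that OUT value gives IN[B4] (row B4 above).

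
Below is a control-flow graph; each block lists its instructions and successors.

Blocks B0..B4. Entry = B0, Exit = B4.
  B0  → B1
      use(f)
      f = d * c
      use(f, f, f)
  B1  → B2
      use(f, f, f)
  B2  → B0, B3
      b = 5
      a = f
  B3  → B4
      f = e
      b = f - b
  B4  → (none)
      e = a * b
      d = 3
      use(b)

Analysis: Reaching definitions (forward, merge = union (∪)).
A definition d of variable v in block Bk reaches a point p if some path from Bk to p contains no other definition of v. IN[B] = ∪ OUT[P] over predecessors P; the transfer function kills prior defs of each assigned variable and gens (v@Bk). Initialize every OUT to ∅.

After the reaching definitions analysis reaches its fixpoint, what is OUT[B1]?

Converged values:
  B0: | IN={a@B2, b@B2, f@B0} | OUT={a@B2, b@B2, f@B0}
  B1: | IN={a@B2, b@B2, f@B0} | OUT={a@B2, b@B2, f@B0}
  B2: | IN={a@B2, b@B2, f@B0} | OUT={a@B2, b@B2, f@B0}
  B3: | IN={a@B2, b@B2, f@B0} | OUT={a@B2, b@B3, f@B3}
  B4: | IN={a@B2, b@B3, f@B3} | OUT={a@B2, b@B3, d@B4, e@B4, f@B3}

Merge at B1: IN[B1] = OUT[B0] = {a@B2, b@B2, f@B0}
Applying B1's transfer function to that IN value gives OUT[B1] (row B1 above).

Answer: {a@B2, b@B2, f@B0}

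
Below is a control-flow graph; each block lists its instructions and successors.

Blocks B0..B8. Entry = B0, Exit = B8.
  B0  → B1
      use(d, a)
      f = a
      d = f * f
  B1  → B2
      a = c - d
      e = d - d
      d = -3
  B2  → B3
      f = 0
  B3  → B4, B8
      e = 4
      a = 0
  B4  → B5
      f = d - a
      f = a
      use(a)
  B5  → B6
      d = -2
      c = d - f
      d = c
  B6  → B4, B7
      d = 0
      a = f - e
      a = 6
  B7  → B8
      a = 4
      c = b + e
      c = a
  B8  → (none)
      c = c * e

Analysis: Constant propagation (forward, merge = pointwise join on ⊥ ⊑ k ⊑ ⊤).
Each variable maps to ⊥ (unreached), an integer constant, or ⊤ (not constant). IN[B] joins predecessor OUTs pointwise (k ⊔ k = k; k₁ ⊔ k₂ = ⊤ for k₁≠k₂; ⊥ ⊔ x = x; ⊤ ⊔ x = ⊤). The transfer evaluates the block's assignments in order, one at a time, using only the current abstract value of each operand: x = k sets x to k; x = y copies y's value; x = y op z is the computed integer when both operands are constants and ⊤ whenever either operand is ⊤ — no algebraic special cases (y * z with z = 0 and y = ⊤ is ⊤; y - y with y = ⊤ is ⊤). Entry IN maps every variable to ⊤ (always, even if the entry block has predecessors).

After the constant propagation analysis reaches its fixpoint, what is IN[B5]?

Answer: {a: ⊤, b: ⊤, c: ⊤, d: ⊤, e: 4, f: ⊤}

Trace:
Converged values:
  B0:   IN=(all ⊤)   OUT=(all ⊤)
  B1:   IN=(all ⊤)   OUT={d:-3; rest ⊤}
  B2:   IN={d:-3; rest ⊤}   OUT={d:-3, f:0; rest ⊤}
  B3:   IN={d:-3, f:0; rest ⊤}   OUT={a:0, d:-3, e:4, f:0; rest ⊤}
  B4:   IN={e:4; rest ⊤}   OUT={e:4; rest ⊤}
  B5:   IN={e:4; rest ⊤}   OUT={e:4; rest ⊤}
  B6:   IN={e:4; rest ⊤}   OUT={a:6, d:0, e:4; rest ⊤}
  B7:   IN={a:6, d:0, e:4; rest ⊤}   OUT={a:4, c:4, d:0, e:4; rest ⊤}
  B8:   IN={e:4; rest ⊤}   OUT={e:4; rest ⊤}

Merge at B5: IN[B5] = OUT[B4] = {a: ⊤, b: ⊤, c: ⊤, d: ⊤, e: 4, f: ⊤}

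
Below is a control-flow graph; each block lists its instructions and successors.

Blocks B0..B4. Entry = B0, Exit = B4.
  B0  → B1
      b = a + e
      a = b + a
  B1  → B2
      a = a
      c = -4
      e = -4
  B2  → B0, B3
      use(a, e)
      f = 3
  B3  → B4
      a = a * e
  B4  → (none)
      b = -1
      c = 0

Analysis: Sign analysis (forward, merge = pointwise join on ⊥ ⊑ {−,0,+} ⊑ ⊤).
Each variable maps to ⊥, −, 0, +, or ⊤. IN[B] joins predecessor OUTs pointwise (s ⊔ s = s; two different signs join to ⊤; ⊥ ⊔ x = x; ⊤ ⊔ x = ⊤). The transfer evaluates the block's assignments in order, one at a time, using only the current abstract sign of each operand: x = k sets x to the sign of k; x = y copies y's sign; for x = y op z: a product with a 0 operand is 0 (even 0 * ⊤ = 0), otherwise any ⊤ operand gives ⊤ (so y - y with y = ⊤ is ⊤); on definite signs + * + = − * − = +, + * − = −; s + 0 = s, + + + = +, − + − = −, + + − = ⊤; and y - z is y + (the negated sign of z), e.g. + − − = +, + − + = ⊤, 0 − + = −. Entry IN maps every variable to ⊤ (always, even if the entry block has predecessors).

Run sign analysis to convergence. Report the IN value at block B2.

Answer: {a: ⊤, b: ⊤, c: -, d: ⊤, e: -, f: ⊤}

Working:
Per-block solution:
  B0: | IN=(all ⊤) | OUT=(all ⊤)
  B1: | IN=(all ⊤) | OUT={c:-, e:-; rest ⊤}
  B2: | IN={c:-, e:-; rest ⊤} | OUT={c:-, e:-, f:+; rest ⊤}
  B3: | IN={c:-, e:-, f:+; rest ⊤} | OUT={c:-, e:-, f:+; rest ⊤}
  B4: | IN={c:-, e:-, f:+; rest ⊤} | OUT={b:-, c:0, e:-, f:+; rest ⊤}

Merge at B2: IN[B2] = OUT[B1] = {a: ⊤, b: ⊤, c: -, d: ⊤, e: -, f: ⊤}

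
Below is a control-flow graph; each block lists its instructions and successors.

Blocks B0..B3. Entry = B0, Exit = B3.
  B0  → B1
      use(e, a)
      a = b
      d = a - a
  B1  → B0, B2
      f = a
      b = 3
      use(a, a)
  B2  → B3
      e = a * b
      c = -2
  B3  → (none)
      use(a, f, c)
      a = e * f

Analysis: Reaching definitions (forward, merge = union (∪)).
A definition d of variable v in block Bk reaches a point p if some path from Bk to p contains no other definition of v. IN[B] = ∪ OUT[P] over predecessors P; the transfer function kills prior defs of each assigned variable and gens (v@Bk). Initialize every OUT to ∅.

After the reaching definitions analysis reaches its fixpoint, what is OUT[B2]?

Answer: {a@B0, b@B1, c@B2, d@B0, e@B2, f@B1}

Working:
Fixpoint table:
  B0:   IN={a@B0, b@B1, d@B0, f@B1}   OUT={a@B0, b@B1, d@B0, f@B1}
  B1:   IN={a@B0, b@B1, d@B0, f@B1}   OUT={a@B0, b@B1, d@B0, f@B1}
  B2:   IN={a@B0, b@B1, d@B0, f@B1}   OUT={a@B0, b@B1, c@B2, d@B0, e@B2, f@B1}
  B3:   IN={a@B0, b@B1, c@B2, d@B0, e@B2, f@B1}   OUT={a@B3, b@B1, c@B2, d@B0, e@B2, f@B1}

Merge at B2: IN[B2] = OUT[B1] = {a@B0, b@B1, d@B0, f@B1}
Applying B2's transfer function to that IN value gives OUT[B2] (row B2 above).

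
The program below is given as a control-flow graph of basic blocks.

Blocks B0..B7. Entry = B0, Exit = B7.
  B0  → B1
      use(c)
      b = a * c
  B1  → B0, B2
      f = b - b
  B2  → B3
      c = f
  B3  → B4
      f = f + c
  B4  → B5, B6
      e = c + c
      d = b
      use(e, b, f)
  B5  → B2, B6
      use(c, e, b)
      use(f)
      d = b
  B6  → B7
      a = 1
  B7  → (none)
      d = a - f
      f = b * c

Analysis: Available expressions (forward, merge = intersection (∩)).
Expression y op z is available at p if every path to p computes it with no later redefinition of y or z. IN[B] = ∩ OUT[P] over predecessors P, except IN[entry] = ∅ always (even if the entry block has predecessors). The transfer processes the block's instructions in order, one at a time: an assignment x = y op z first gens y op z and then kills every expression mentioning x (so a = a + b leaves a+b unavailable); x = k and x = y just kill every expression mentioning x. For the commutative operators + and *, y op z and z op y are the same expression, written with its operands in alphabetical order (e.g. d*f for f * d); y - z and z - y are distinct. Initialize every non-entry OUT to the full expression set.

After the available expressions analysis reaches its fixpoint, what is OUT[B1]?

Fixpoint table:
  B0:   IN={}   OUT={a*c}
  B1:   IN={a*c}   OUT={a*c, b-b}
  B2:   IN={b-b}   OUT={b-b}
  B3:   IN={b-b}   OUT={b-b}
  B4:   IN={b-b}   OUT={b-b, c+c}
  B5:   IN={b-b, c+c}   OUT={b-b, c+c}
  B6:   IN={b-b, c+c}   OUT={b-b, c+c}
  B7:   IN={b-b, c+c}   OUT={b*c, b-b, c+c}

Merge at B1: IN[B1] = OUT[B0] = {a*c}
Applying B1's transfer function to that IN value gives OUT[B1] (row B1 above).

Answer: {a*c, b-b}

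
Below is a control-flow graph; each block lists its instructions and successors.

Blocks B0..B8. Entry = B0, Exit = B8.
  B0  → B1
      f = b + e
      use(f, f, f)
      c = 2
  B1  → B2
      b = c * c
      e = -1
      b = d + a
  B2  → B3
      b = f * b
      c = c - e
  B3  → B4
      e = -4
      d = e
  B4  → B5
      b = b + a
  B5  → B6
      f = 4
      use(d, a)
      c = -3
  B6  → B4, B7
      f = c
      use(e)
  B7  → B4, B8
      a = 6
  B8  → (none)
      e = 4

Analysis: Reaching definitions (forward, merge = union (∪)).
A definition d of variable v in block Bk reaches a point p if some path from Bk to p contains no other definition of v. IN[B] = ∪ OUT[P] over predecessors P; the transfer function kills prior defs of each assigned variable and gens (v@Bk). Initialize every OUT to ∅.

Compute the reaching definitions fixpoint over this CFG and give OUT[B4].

Fixpoint table:
  B0:  IN={}  OUT={c@B0, f@B0}
  B1:  IN={c@B0, f@B0}  OUT={b@B1, c@B0, e@B1, f@B0}
  B2:  IN={b@B1, c@B0, e@B1, f@B0}  OUT={b@B2, c@B2, e@B1, f@B0}
  B3:  IN={b@B2, c@B2, e@B1, f@B0}  OUT={b@B2, c@B2, d@B3, e@B3, f@B0}
  B4:  IN={a@B7, b@B2, b@B4, c@B2, c@B5, d@B3, e@B3, f@B0, f@B6}  OUT={a@B7, b@B4, c@B2, c@B5, d@B3, e@B3, f@B0, f@B6}
  B5:  IN={a@B7, b@B4, c@B2, c@B5, d@B3, e@B3, f@B0, f@B6}  OUT={a@B7, b@B4, c@B5, d@B3, e@B3, f@B5}
  B6:  IN={a@B7, b@B4, c@B5, d@B3, e@B3, f@B5}  OUT={a@B7, b@B4, c@B5, d@B3, e@B3, f@B6}
  B7:  IN={a@B7, b@B4, c@B5, d@B3, e@B3, f@B6}  OUT={a@B7, b@B4, c@B5, d@B3, e@B3, f@B6}
  B8:  IN={a@B7, b@B4, c@B5, d@B3, e@B3, f@B6}  OUT={a@B7, b@B4, c@B5, d@B3, e@B8, f@B6}

Merge at B4: IN[B4] = OUT[B3] ⊔ OUT[B6] ⊔ OUT[B7] = {a@B7, b@B2, b@B4, c@B2, c@B5, d@B3, e@B3, f@B0, f@B6}
Applying B4's transfer function to that IN value gives OUT[B4] (row B4 above).

Answer: {a@B7, b@B4, c@B2, c@B5, d@B3, e@B3, f@B0, f@B6}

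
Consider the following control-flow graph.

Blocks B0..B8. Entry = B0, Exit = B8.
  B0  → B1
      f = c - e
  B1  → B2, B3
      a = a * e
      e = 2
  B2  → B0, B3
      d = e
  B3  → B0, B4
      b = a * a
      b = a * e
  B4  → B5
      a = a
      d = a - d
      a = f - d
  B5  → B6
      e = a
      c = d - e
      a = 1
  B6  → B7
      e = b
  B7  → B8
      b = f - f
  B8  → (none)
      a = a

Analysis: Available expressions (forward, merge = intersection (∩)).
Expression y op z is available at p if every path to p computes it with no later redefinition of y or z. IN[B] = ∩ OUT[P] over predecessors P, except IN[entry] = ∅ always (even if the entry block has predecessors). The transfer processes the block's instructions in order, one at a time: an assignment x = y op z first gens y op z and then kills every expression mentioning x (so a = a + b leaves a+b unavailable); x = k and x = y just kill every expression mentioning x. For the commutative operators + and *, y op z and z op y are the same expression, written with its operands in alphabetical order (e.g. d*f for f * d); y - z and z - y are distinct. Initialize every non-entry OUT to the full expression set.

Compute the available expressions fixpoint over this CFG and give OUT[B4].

Per-block solution:
  B0:   IN={}   OUT={c-e}
  B1:   IN={c-e}   OUT={}
  B2:   IN={}   OUT={}
  B3:   IN={}   OUT={a*a, a*e}
  B4:   IN={a*a, a*e}   OUT={f-d}
  B5:   IN={f-d}   OUT={d-e, f-d}
  B6:   IN={d-e, f-d}   OUT={f-d}
  B7:   IN={f-d}   OUT={f-d, f-f}
  B8:   IN={f-d, f-f}   OUT={f-d, f-f}

Merge at B4: IN[B4] = OUT[B3] = {a*a, a*e}
Applying B4's transfer function to that IN value gives OUT[B4] (row B4 above).

Answer: {f-d}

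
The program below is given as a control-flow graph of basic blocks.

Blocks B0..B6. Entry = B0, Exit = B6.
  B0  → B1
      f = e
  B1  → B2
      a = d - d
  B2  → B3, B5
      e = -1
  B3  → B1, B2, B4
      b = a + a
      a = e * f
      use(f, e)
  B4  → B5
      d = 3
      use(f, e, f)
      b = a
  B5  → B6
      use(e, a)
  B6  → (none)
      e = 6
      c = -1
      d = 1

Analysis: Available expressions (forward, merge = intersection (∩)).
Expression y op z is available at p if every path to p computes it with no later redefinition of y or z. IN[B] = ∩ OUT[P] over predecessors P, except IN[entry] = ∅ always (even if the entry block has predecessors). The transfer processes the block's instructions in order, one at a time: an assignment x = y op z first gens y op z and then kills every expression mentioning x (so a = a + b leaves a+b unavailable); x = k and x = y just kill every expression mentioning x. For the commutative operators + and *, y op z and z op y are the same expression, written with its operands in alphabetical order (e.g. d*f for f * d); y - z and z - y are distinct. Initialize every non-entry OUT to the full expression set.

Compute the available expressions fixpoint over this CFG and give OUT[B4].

Converged values:
  B0: | IN={} | OUT={}
  B1: | IN={} | OUT={d-d}
  B2: | IN={d-d} | OUT={d-d}
  B3: | IN={d-d} | OUT={d-d, e*f}
  B4: | IN={d-d, e*f} | OUT={e*f}
  B5: | IN={} | OUT={}
  B6: | IN={} | OUT={}

Merge at B4: IN[B4] = OUT[B3] = {d-d, e*f}
Applying B4's transfer function to that IN value gives OUT[B4] (row B4 above).

Answer: {e*f}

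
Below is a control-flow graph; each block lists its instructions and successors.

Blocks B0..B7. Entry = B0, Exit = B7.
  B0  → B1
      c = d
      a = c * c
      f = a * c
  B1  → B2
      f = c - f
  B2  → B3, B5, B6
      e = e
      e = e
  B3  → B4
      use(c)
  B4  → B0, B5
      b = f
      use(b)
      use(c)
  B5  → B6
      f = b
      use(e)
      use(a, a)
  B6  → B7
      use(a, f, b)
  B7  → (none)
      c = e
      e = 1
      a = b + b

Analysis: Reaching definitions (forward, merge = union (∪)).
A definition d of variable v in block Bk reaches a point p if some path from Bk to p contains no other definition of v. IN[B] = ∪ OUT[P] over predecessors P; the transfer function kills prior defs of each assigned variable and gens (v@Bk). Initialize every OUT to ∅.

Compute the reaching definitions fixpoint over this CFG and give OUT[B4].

Per-block solution:
  B0:   IN={a@B0, b@B4, c@B0, e@B2, f@B1}   OUT={a@B0, b@B4, c@B0, e@B2, f@B0}
  B1:   IN={a@B0, b@B4, c@B0, e@B2, f@B0}   OUT={a@B0, b@B4, c@B0, e@B2, f@B1}
  B2:   IN={a@B0, b@B4, c@B0, e@B2, f@B1}   OUT={a@B0, b@B4, c@B0, e@B2, f@B1}
  B3:   IN={a@B0, b@B4, c@B0, e@B2, f@B1}   OUT={a@B0, b@B4, c@B0, e@B2, f@B1}
  B4:   IN={a@B0, b@B4, c@B0, e@B2, f@B1}   OUT={a@B0, b@B4, c@B0, e@B2, f@B1}
  B5:   IN={a@B0, b@B4, c@B0, e@B2, f@B1}   OUT={a@B0, b@B4, c@B0, e@B2, f@B5}
  B6:   IN={a@B0, b@B4, c@B0, e@B2, f@B1, f@B5}   OUT={a@B0, b@B4, c@B0, e@B2, f@B1, f@B5}
  B7:   IN={a@B0, b@B4, c@B0, e@B2, f@B1, f@B5}   OUT={a@B7, b@B4, c@B7, e@B7, f@B1, f@B5}

Merge at B4: IN[B4] = OUT[B3] = {a@B0, b@B4, c@B0, e@B2, f@B1}
Applying B4's transfer function to that IN value gives OUT[B4] (row B4 above).

Answer: {a@B0, b@B4, c@B0, e@B2, f@B1}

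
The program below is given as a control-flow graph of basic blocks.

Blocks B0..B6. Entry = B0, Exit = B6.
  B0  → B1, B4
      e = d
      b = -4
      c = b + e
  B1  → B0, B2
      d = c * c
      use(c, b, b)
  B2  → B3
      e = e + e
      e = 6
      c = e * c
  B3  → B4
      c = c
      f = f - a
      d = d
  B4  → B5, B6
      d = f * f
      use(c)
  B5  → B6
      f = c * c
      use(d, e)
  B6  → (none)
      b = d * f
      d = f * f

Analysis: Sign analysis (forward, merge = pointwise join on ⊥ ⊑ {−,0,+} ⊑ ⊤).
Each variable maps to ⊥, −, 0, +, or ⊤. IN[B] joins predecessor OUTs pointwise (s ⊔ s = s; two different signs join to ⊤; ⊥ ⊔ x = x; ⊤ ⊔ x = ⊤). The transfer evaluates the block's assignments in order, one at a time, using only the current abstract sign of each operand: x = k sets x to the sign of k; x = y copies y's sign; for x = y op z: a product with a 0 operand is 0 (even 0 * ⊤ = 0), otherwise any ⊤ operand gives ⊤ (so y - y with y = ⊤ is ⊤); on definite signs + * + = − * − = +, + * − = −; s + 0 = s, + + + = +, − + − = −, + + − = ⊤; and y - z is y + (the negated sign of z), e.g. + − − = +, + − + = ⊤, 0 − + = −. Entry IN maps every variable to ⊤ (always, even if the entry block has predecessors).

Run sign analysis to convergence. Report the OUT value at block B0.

Fixpoint table:
  B0: | IN=(all ⊤) | OUT={b:-; rest ⊤}
  B1: | IN={b:-; rest ⊤} | OUT={b:-; rest ⊤}
  B2: | IN={b:-; rest ⊤} | OUT={b:-, e:+; rest ⊤}
  B3: | IN={b:-, e:+; rest ⊤} | OUT={b:-, e:+; rest ⊤}
  B4: | IN={b:-; rest ⊤} | OUT={b:-; rest ⊤}
  B5: | IN={b:-; rest ⊤} | OUT={b:-; rest ⊤}
  B6: | IN={b:-; rest ⊤} | OUT=(all ⊤)

Merge at B0 (entry node, so the boundary value (all ⊤) is joined with the incoming edge(s)): IN[B0] = (all ⊤) ⊔ OUT[B1] = {a: ⊤, b: ⊤, c: ⊤, d: ⊤, e: ⊤, f: ⊤}
Applying B0's transfer function to that IN value gives OUT[B0] (row B0 above).

Answer: {a: ⊤, b: -, c: ⊤, d: ⊤, e: ⊤, f: ⊤}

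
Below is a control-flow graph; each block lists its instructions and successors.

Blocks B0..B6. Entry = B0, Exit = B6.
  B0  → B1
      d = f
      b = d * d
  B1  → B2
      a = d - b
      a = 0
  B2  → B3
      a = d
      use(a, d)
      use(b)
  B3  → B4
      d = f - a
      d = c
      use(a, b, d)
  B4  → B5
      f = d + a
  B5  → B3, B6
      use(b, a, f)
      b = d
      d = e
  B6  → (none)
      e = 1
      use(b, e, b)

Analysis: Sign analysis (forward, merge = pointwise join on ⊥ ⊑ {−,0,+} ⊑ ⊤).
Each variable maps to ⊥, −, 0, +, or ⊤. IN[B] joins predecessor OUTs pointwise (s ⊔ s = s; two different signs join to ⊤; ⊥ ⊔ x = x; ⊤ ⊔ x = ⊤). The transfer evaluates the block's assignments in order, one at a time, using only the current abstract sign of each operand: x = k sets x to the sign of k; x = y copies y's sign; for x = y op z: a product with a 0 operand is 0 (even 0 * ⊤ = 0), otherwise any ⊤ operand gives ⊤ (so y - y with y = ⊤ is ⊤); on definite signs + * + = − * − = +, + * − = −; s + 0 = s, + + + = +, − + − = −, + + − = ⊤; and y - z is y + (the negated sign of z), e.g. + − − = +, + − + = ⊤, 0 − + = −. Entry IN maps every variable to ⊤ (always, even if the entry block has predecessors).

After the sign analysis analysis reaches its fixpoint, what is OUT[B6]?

Fixpoint table:
  B0:   IN=(all ⊤)   OUT=(all ⊤)
  B1:   IN=(all ⊤)   OUT={a:0; rest ⊤}
  B2:   IN={a:0; rest ⊤}   OUT=(all ⊤)
  B3:   IN=(all ⊤)   OUT=(all ⊤)
  B4:   IN=(all ⊤)   OUT=(all ⊤)
  B5:   IN=(all ⊤)   OUT=(all ⊤)
  B6:   IN=(all ⊤)   OUT={e:+; rest ⊤}

Merge at B6: IN[B6] = OUT[B5] = {a: ⊤, b: ⊤, c: ⊤, d: ⊤, e: ⊤, f: ⊤}
Applying B6's transfer function to that IN value gives OUT[B6] (row B6 above).

Answer: {a: ⊤, b: ⊤, c: ⊤, d: ⊤, e: +, f: ⊤}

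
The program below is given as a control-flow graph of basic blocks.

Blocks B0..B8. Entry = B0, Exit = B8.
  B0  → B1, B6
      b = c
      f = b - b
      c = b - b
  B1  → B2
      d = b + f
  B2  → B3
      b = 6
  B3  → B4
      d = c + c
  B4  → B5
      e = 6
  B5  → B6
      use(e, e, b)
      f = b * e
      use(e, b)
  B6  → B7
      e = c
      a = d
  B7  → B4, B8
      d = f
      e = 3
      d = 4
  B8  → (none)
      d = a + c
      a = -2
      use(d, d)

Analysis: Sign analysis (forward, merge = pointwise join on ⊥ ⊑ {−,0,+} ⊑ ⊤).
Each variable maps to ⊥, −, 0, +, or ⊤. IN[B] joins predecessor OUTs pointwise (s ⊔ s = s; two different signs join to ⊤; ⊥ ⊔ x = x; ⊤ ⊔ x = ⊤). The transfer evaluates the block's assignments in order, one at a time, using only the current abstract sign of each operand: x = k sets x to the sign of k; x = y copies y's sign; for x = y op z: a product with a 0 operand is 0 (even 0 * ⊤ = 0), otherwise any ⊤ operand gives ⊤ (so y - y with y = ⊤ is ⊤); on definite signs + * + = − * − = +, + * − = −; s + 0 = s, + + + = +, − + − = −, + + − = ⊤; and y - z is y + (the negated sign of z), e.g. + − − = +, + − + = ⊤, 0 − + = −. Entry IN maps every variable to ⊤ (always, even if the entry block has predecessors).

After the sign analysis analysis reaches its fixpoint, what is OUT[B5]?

Converged values:
  B0:  IN=(all ⊤)  OUT=(all ⊤)
  B1:  IN=(all ⊤)  OUT=(all ⊤)
  B2:  IN=(all ⊤)  OUT={b:+; rest ⊤}
  B3:  IN={b:+; rest ⊤}  OUT={b:+; rest ⊤}
  B4:  IN=(all ⊤)  OUT={e:+; rest ⊤}
  B5:  IN={e:+; rest ⊤}  OUT={e:+; rest ⊤}
  B6:  IN=(all ⊤)  OUT=(all ⊤)
  B7:  IN=(all ⊤)  OUT={d:+, e:+; rest ⊤}
  B8:  IN={d:+, e:+; rest ⊤}  OUT={a:-, e:+; rest ⊤}

Merge at B5: IN[B5] = OUT[B4] = {a: ⊤, b: ⊤, c: ⊤, d: ⊤, e: +, f: ⊤}
Applying B5's transfer function to that IN value gives OUT[B5] (row B5 above).

Answer: {a: ⊤, b: ⊤, c: ⊤, d: ⊤, e: +, f: ⊤}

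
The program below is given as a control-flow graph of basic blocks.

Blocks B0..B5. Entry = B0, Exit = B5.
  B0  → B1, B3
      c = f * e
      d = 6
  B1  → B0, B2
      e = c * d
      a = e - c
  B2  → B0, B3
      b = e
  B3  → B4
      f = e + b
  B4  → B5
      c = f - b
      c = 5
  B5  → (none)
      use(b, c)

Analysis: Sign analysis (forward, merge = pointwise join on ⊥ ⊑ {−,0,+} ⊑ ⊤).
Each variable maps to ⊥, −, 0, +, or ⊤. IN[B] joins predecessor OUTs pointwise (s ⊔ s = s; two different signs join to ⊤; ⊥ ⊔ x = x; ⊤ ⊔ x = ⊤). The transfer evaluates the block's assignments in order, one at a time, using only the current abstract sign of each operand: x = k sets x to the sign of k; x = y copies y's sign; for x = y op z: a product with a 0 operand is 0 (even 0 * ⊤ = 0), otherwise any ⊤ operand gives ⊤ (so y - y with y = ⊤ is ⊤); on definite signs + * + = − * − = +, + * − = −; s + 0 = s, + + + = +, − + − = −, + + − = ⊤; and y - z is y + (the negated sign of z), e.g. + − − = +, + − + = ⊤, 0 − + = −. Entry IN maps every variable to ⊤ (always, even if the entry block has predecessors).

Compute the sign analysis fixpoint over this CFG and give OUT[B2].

Answer: {a: ⊤, b: ⊤, c: ⊤, d: +, e: ⊤, f: ⊤}

Trace:
Fixpoint table:
  B0:   IN=(all ⊤)   OUT={d:+; rest ⊤}
  B1:   IN={d:+; rest ⊤}   OUT={d:+; rest ⊤}
  B2:   IN={d:+; rest ⊤}   OUT={d:+; rest ⊤}
  B3:   IN={d:+; rest ⊤}   OUT={d:+; rest ⊤}
  B4:   IN={d:+; rest ⊤}   OUT={c:+, d:+; rest ⊤}
  B5:   IN={c:+, d:+; rest ⊤}   OUT={c:+, d:+; rest ⊤}

Merge at B2: IN[B2] = OUT[B1] = {a: ⊤, b: ⊤, c: ⊤, d: +, e: ⊤, f: ⊤}
Applying B2's transfer function to that IN value gives OUT[B2] (row B2 above).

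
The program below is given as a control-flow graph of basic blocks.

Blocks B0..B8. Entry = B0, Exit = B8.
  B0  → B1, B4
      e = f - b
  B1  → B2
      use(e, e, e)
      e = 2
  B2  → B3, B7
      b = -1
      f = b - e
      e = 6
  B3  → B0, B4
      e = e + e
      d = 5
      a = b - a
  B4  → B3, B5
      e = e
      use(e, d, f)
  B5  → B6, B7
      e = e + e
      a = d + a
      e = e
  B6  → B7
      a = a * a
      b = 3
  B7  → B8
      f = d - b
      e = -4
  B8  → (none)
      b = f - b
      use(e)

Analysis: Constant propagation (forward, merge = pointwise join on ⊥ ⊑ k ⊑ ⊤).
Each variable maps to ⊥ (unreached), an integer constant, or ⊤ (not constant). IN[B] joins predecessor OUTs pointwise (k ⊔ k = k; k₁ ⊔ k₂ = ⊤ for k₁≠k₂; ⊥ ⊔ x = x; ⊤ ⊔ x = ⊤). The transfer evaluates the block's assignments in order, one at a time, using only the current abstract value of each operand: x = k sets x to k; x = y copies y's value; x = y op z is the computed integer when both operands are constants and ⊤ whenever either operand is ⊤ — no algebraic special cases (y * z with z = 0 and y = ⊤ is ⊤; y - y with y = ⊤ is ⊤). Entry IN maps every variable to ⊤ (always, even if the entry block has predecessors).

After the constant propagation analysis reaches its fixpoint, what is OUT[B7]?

Per-block solution:
  B0:   IN=(all ⊤)   OUT=(all ⊤)
  B1:   IN=(all ⊤)   OUT={e:2; rest ⊤}
  B2:   IN={e:2; rest ⊤}   OUT={b:-1, e:6, f:-3; rest ⊤}
  B3:   IN=(all ⊤)   OUT={d:5; rest ⊤}
  B4:   IN=(all ⊤)   OUT=(all ⊤)
  B5:   IN=(all ⊤)   OUT=(all ⊤)
  B6:   IN=(all ⊤)   OUT={b:3; rest ⊤}
  B7:   IN=(all ⊤)   OUT={e:-4; rest ⊤}
  B8:   IN={e:-4; rest ⊤}   OUT={e:-4; rest ⊤}

Merge at B7: IN[B7] = OUT[B2] ⊔ OUT[B5] ⊔ OUT[B6] = {a: ⊤, b: ⊤, c: ⊤, d: ⊤, e: ⊤, f: ⊤}
Applying B7's transfer function to that IN value gives OUT[B7] (row B7 above).

Answer: {a: ⊤, b: ⊤, c: ⊤, d: ⊤, e: -4, f: ⊤}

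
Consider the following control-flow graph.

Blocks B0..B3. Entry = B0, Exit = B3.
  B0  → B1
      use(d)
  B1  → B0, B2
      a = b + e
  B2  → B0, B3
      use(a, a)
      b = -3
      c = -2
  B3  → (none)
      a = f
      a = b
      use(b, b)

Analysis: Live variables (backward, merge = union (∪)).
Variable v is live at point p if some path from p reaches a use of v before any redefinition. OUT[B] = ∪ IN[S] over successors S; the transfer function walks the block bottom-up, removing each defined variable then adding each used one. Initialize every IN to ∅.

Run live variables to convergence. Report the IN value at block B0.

Converged values:
  B0:  IN={b, d, e, f}  OUT={b, d, e, f}
  B1:  IN={b, d, e, f}  OUT={a, b, d, e, f}
  B2:  IN={a, d, e, f}  OUT={b, d, e, f}
  B3:  IN={b, f}  OUT={}

Merge at B0: OUT[B0] = IN[B1] = {b, d, e, f}
Applying B0's transfer function to that OUT value gives IN[B0] (row B0 above).

Answer: {b, d, e, f}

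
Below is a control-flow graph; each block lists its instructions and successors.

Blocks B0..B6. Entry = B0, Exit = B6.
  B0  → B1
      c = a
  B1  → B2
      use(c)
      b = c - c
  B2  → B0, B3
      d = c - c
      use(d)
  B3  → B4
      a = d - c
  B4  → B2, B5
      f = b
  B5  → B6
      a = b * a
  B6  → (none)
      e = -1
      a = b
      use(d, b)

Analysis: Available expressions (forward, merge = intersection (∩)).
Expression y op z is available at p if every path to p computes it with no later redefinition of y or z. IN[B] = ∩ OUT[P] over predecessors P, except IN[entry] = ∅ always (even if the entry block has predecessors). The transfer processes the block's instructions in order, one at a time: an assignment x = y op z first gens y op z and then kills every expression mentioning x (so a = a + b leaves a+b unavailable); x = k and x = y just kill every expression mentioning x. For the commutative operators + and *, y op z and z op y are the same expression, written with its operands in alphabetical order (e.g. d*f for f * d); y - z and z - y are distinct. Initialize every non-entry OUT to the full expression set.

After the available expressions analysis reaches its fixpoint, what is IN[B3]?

Answer: {c-c}

Derivation:
Converged values:
  B0: | IN={} | OUT={}
  B1: | IN={} | OUT={c-c}
  B2: | IN={c-c} | OUT={c-c}
  B3: | IN={c-c} | OUT={c-c, d-c}
  B4: | IN={c-c, d-c} | OUT={c-c, d-c}
  B5: | IN={c-c, d-c} | OUT={c-c, d-c}
  B6: | IN={c-c, d-c} | OUT={c-c, d-c}

Merge at B3: IN[B3] = OUT[B2] = {c-c}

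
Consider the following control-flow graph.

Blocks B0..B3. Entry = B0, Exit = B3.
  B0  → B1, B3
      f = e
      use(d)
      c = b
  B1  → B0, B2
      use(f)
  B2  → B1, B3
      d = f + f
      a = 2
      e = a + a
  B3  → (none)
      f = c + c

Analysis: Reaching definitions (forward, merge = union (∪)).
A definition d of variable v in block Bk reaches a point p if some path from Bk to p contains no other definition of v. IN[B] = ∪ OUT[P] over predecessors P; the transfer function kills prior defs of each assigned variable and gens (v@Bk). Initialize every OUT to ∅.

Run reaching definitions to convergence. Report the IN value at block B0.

Per-block solution:
  B0:   IN={a@B2, c@B0, d@B2, e@B2, f@B0}   OUT={a@B2, c@B0, d@B2, e@B2, f@B0}
  B1:   IN={a@B2, c@B0, d@B2, e@B2, f@B0}   OUT={a@B2, c@B0, d@B2, e@B2, f@B0}
  B2:   IN={a@B2, c@B0, d@B2, e@B2, f@B0}   OUT={a@B2, c@B0, d@B2, e@B2, f@B0}
  B3:   IN={a@B2, c@B0, d@B2, e@B2, f@B0}   OUT={a@B2, c@B0, d@B2, e@B2, f@B3}

Merge at B0 (entry node, so the boundary value {} is joined with the incoming edge(s)): IN[B0] = {} ⊔ OUT[B1] = {a@B2, c@B0, d@B2, e@B2, f@B0}

Answer: {a@B2, c@B0, d@B2, e@B2, f@B0}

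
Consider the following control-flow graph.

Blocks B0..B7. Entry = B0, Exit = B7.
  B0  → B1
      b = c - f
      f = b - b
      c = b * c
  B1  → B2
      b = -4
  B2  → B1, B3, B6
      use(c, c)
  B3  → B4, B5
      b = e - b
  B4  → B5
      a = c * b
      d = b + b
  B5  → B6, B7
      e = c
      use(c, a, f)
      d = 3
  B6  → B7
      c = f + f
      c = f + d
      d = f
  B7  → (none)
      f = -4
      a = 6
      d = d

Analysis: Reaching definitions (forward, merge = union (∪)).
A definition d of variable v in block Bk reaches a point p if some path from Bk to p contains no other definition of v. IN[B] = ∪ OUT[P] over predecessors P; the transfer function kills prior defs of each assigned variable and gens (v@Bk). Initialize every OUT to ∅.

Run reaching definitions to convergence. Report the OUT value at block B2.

Per-block solution:
  B0:   IN={}   OUT={b@B0, c@B0, f@B0}
  B1:   IN={b@B0, b@B1, c@B0, f@B0}   OUT={b@B1, c@B0, f@B0}
  B2:   IN={b@B1, c@B0, f@B0}   OUT={b@B1, c@B0, f@B0}
  B3:   IN={b@B1, c@B0, f@B0}   OUT={b@B3, c@B0, f@B0}
  B4:   IN={b@B3, c@B0, f@B0}   OUT={a@B4, b@B3, c@B0, d@B4, f@B0}
  B5:   IN={a@B4, b@B3, c@B0, d@B4, f@B0}   OUT={a@B4, b@B3, c@B0, d@B5, e@B5, f@B0}
  B6:   IN={a@B4, b@B1, b@B3, c@B0, d@B5, e@B5, f@B0}   OUT={a@B4, b@B1, b@B3, c@B6, d@B6, e@B5, f@B0}
  B7:   IN={a@B4, b@B1, b@B3, c@B0, c@B6, d@B5, d@B6, e@B5, f@B0}   OUT={a@B7, b@B1, b@B3, c@B0, c@B6, d@B7, e@B5, f@B7}

Merge at B2: IN[B2] = OUT[B1] = {b@B1, c@B0, f@B0}
Applying B2's transfer function to that IN value gives OUT[B2] (row B2 above).

Answer: {b@B1, c@B0, f@B0}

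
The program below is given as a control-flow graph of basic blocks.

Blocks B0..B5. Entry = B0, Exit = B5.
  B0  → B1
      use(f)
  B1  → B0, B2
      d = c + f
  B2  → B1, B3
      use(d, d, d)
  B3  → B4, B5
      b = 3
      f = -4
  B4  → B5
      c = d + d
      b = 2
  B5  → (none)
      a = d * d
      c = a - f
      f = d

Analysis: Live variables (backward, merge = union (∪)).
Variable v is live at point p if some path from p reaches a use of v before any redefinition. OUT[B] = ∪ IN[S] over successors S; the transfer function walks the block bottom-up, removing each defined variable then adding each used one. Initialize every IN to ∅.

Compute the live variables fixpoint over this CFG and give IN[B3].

Fixpoint table:
  B0:  IN={c, f}  OUT={c, f}
  B1:  IN={c, f}  OUT={c, d, f}
  B2:  IN={c, d, f}  OUT={c, d, f}
  B3:  IN={d}  OUT={d, f}
  B4:  IN={d, f}  OUT={d, f}
  B5:  IN={d, f}  OUT={}

Merge at B3: OUT[B3] = IN[B4] ⊔ IN[B5] = {d, f}
Applying B3's transfer function to that OUT value gives IN[B3] (row B3 above).

Answer: {d}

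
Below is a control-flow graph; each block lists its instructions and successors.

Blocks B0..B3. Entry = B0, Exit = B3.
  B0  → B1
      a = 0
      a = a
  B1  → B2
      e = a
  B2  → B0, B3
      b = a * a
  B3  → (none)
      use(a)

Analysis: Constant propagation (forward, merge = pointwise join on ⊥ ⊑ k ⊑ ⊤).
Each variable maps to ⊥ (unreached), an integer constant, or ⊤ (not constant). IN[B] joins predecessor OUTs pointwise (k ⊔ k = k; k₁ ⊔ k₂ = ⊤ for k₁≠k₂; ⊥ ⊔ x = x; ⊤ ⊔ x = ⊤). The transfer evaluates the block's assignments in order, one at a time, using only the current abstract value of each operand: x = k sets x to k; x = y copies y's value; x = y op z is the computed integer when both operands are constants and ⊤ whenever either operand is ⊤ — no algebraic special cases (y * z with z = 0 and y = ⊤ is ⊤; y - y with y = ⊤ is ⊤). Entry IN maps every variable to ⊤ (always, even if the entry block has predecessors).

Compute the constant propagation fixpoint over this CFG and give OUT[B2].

Answer: {a: 0, b: 0, c: ⊤, d: ⊤, e: 0, f: ⊤}

Derivation:
Converged values:
  B0:   IN=(all ⊤)   OUT={a:0; rest ⊤}
  B1:   IN={a:0; rest ⊤}   OUT={a:0, e:0; rest ⊤}
  B2:   IN={a:0, e:0; rest ⊤}   OUT={a:0, b:0, e:0; rest ⊤}
  B3:   IN={a:0, b:0, e:0; rest ⊤}   OUT={a:0, b:0, e:0; rest ⊤}

Merge at B2: IN[B2] = OUT[B1] = {a: 0, b: ⊤, c: ⊤, d: ⊤, e: 0, f: ⊤}
Applying B2's transfer function to that IN value gives OUT[B2] (row B2 above).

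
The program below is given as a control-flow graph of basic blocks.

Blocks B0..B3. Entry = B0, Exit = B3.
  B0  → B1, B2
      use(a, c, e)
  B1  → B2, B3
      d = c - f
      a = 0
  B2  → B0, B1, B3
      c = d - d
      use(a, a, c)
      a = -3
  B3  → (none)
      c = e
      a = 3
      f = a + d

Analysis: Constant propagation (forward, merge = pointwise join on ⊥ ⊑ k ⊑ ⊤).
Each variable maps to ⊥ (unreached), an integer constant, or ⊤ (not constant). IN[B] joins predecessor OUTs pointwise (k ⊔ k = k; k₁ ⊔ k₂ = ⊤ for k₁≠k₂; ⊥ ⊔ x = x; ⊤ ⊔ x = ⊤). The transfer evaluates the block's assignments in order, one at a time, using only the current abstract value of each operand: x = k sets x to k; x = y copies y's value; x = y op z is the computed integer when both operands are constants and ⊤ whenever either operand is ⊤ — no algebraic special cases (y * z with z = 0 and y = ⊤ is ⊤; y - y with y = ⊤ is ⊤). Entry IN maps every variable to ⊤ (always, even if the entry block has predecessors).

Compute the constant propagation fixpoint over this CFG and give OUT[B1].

Fixpoint table:
  B0:  IN=(all ⊤)  OUT=(all ⊤)
  B1:  IN=(all ⊤)  OUT={a:0; rest ⊤}
  B2:  IN=(all ⊤)  OUT={a:-3; rest ⊤}
  B3:  IN=(all ⊤)  OUT={a:3; rest ⊤}

Merge at B1: IN[B1] = OUT[B0] ⊔ OUT[B2] = {a: ⊤, b: ⊤, c: ⊤, d: ⊤, e: ⊤, f: ⊤}
Applying B1's transfer function to that IN value gives OUT[B1] (row B1 above).

Answer: {a: 0, b: ⊤, c: ⊤, d: ⊤, e: ⊤, f: ⊤}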